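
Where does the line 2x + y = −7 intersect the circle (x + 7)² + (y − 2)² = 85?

Express y = −2x − 7 and substitute into the circle:
5x² + 50x + 45 = 0  ⟹  x² + 10x + 9 = 0
x = −1 or x = −9, giving (−1, −5) and (−9, 11).

(−9, 11) and (−1, −5)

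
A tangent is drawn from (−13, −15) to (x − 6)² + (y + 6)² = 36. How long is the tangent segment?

√406

With centre O = (6, −6), |OP|² = 442 and r² = 36.
By the tangent–radius right angle, tangent length = √(|PO|² − r²) = √406.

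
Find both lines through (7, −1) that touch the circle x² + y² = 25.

A line y − (−1) = m(x − (7)) is tangent when its distance from (0, 0) is 5:
[m·(−7) − (1)]² = 25(m² + 1)
12m² + 7m − 12 = 0, so m = −4/3 or m = 3/4.
With m = −4/3: 4x + 3y = 25. With m = 3/4: 3x − 4y = 25.

4x + 3y = 25 and 3x − 4y = 25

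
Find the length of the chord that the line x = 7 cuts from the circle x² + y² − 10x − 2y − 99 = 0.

The line gives x = 7. Substituting into the circle:
y² − 2y − 120 = 0
y = 12 or y = −10, giving (7, 12) and (7, −10).
Chord length = distance between (7, 12) and (7, −10) = √484 = 22.

22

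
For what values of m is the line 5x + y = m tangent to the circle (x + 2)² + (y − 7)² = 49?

m = −3 ± 7√26

The line touches the circle iff its distance from (−2, 7) is 7:
|5·(−2) + 1·7 − m| / √26 = 7
|m − (−3)| = 7√26.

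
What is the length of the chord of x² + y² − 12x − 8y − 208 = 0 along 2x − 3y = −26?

8√13

Centre (6, 4), r² = 260. Perpendicular distance d from centre to line = |26| / √13 = 26/√13.
Chord = 2√(r² − d²) = 2·√(208) = 8√13.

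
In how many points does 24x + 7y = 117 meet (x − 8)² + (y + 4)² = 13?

Substituting the line into the circle gives 625x² − 7744x + 23524 = 0.
Discriminant = (−7744)² − 4·625·(23524) = 1159536 > 0.
Two real roots: the line is a secant.

2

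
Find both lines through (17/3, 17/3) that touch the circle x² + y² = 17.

A line y − (17/3) = m(x − (17/3)) is tangent when its distance from (0, 0) is √17:
[m·(−17/3) − (−17/3)]² = 17(m² + 1)
4m² − 17m + 4 = 0, so m = 1/4 or m = 4.
With m = 1/4: x − 4y = −17. With m = 4: 4x − y = 17.

x − 4y = −17 and 4x − y = 17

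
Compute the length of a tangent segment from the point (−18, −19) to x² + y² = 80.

11√5

Centre (0, 0), r² = 80. |PO|² = (−18)² + (−19)² = 685.
By the tangent–radius right angle, tangent length = √(|PO|² − r²) = √605 = 11√5.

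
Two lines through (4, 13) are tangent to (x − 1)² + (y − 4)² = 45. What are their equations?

Write the tangent as mx − y + (13 − m·(4)) = 0 and set its distance from the centre to 3√5:
[m·(−3) − (−9)]² = 45(m² + 1)
2m² + 3m − 2 = 0, so m = −2 or m = 1/2.
With m = −2: 2x + y = 21. With m = 1/2: x − 2y = −22.

2x + y = 21 and x − 2y = −22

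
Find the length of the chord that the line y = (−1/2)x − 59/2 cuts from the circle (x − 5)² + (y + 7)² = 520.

4√5

Substitute y = (−59 − x)/2:
5x² + 50x + 45 = 0  ⟹  x² + 10x + 9 = 0
x = −1 or x = −9, giving (−1, −29) and (−9, −25).
Chord length = distance between (−1, −29) and (−9, −25) = √80 = 4√5.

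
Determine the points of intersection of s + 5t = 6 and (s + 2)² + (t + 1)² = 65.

(−9, 3) and (6, 0)

From the line, t = (6 − s)/5. Substituting:
26s² + 78s − 1404 = 0  ⟹  s² + 3s − 54 = 0
s = 6 or s = −9, giving (6, 0) and (−9, 3).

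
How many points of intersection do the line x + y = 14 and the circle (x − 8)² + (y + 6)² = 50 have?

d² = (1·8 + 1·(−6) − (14))²/2 = 72; r² = 50.
Since d² > r², the line lies outside the circle.

0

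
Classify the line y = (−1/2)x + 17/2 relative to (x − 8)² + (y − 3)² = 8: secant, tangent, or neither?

Substituting the line into the circle gives 5x² − 86x + 345 = 0.
Δ = 7396 − 6900 = 496.
Two real roots: the line is a secant.

secant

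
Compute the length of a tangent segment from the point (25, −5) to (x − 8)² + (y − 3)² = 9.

The centre is (8, 3) and r = 3. The square of the distance from P to the centre is 289 + 64 = 353.
The tangent meets the radius at right angles, so tangent² = |PO|² − r² = 353 − 9 = 344.

2√86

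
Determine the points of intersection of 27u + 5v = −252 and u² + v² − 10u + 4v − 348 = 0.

(−11, 9) and (−6, −18)

Express v = (−252 − 27u)/5 and substitute into the circle:
754u² + 12818u + 49764 = 0  ⟹  u² + 17u + 66 = 0
u = −6 or u = −11, giving (−6, −18) and (−11, 9).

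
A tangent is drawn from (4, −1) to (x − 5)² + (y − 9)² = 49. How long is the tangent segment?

The centre is (5, 9) and r = 7. The square of the distance from P to the centre is 1 + 100 = 101.
Power of the point: PT² = |PO|² − r² = 52, so PT = 2√13.

2√13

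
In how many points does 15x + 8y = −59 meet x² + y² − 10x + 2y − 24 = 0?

0

d² = (15·5 + 8·(−1) − (−59))²/289 = 15876/289; r² = 50.
Since d² > r², the line lies outside the circle.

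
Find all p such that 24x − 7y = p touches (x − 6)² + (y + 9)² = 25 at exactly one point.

The line touches the circle iff its distance from (6, −9) is 5:
|24·6 − 7·(−9) − p| / √625 = 5
|p − (207)| = 5·25, so p = 332 or p = 82.

p = 82 or p = 332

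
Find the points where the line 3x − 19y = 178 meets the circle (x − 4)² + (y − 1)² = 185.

From the line, y = (−178 + 3x)/19. Substituting:
370x² − 4070x − 22200 = 0  ⟹  x² − 11x − 60 = 0
x = 15 or x = −4, giving (15, −7) and (−4, −10).

(−4, −10) and (15, −7)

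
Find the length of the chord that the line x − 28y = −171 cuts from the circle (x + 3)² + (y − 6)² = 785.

The distance from (−3, 6) to the line is 0/√785, and r² = 785.
Chord = 2√(r² − d²) = 2·√(785) = 2√785.

2√785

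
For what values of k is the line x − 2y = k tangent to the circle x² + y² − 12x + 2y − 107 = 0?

The line touches the circle iff its distance from (6, −1) is 12:
|1·6 − 2·(−1) − k| / √5 = 12
|k − (8)| = 12√5.

k = 8 ± 12√5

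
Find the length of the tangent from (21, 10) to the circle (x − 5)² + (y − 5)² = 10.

The centre is (5, 5) and r = √10. The square of the distance from P to the centre is 256 + 25 = 281.
By the tangent–radius right angle, tangent length = √(|PO|² − r²) = √271.

√271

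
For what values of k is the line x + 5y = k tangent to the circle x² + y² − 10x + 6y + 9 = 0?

k = −10 ± 5√26

Tangency holds when the distance from the centre (5, −3) to the line equals the radius 5:
|1·5 + 5·(−3) − k| / √26 = 5
|k − (−10)| = 5√26.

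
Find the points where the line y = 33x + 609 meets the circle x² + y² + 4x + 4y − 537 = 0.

Substitute y = 33x + 609:
1090x² + 40330x + 372780 = 0  ⟹  x² + 37x + 342 = 0
x = −18 or x = −19, giving (−18, 15) and (−19, −18).

(−19, −18) and (−18, 15)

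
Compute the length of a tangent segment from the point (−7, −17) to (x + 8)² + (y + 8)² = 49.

√33

Centre (−8, −8), r² = 49. |PO|² = (1)² + (−9)² = 82.
The tangent meets the radius at right angles, so tangent² = |PO|² − r² = 82 − 49 = 33.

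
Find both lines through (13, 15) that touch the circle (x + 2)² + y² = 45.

Let a tangent through (13, 15) have slope m. Its distance from (−2, 0) must equal 3√5:
[m·(−15) − (−15)]² = 45(m² + 1)
2m² − 5m + 2 = 0, so m = 1/2 or m = 2.
With m = 1/2: x − 2y = −17. With m = 2: 2x − y = 11.

x − 2y = −17 and 2x − y = 11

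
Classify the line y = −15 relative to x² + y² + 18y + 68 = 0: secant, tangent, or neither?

d² = (0·0 + 1·(−9) − (−15))² = 36; r² = 13.
Since d² > r², the line lies outside the circle.

neither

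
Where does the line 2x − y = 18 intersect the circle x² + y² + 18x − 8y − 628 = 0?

Express y = 2x − 18 and substitute into the circle:
5x² − 70x − 160 = 0  ⟹  x² − 14x − 32 = 0
x = 16 or x = −2, giving (16, 14) and (−2, −22).

(−2, −22) and (16, 14)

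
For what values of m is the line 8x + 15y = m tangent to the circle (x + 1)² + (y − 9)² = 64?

m = −9 or m = 263

The line touches the circle iff its distance from (−1, 9) is 8:
|8·(−1) + 15·9 − m| / √289 = 8
|m − (127)| = 8·17, so m = 263 or m = −9.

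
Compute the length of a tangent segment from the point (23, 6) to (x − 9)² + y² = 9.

With centre O = (9, 0), |OP|² = 232 and r² = 9.
By the tangent–radius right angle, tangent length = √(|PO|² − r²) = √223.

√223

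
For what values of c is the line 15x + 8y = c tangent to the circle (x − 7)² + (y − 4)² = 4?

c = 103 or c = 171

Tangency holds when the distance from the centre (7, 4) to the line equals the radius 2:
|15·7 + 8·4 − c| / √289 = 2
|c − (137)| = 2·17, so c = 171 or c = 103.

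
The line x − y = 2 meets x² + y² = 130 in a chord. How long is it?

16√2

Substitute y = x − 2:
2x² − 4x − 126 = 0  ⟹  x² − 2x − 63 = 0
x = 9 or x = −7, giving (9, 7) and (−7, −9).
|(9, 7) − (−7, −9)| = √((16)² + (16)²) = 16√2.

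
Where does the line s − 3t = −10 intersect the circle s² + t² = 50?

Express t = (10 + s)/3 and substitute into the circle:
10s² + 20s − 350 = 0  ⟹  s² + 2s − 35 = 0
s = 5 or s = −7, giving (5, 5) and (−7, 1).

(−7, 1) and (5, 5)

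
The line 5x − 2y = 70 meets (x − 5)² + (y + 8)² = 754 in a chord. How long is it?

10√29

The distance from (5, −8) to the line is 29/√29, and r² = 754.
Half the chord is √(r² − d²) = √(725), so the full chord is 10√29.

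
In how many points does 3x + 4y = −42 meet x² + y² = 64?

0

Centre (0, 0), r² = 64. Distance² from centre to line = (42)²/25 = 1764/25.
Since d² > r², the line lies outside the circle.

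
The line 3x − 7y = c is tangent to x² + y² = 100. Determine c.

c = ±10√58

Tangency holds when the distance from the centre (0, 0) to the line equals the radius 10:
|3·0 − 7·0 − c| / √58 = 10
|c| = 10√58.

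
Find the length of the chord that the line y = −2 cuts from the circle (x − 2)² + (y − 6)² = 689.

50

From the line, y = −2. Substituting:
x² − 4x − 621 = 0
x = 27 or x = −23, giving (27, −2) and (−23, −2).
Chord length = distance between (27, −2) and (−23, −2) = √2500 = 50.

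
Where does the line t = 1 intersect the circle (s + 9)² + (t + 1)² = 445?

Express t = 1 and substitute into the circle:
s² + 18s − 360 = 0
s = 12 or s = −30, giving (12, 1) and (−30, 1).

(−30, 1) and (12, 1)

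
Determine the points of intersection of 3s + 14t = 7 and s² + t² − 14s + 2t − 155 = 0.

From the line, t = (7 − 3s)/14. Substituting:
205s² − 2870s − 30135 = 0  ⟹  s² − 14s − 147 = 0
s = 21 or s = −7, giving (21, −4) and (−7, 2).

(−7, 2) and (21, −4)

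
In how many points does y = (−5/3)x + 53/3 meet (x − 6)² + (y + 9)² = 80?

Substituting the line into the circle gives 34x² − 908x + 6004 = 0.
Discriminant = (−908)² − 4·34·(6004) = 7920 > 0.
Two real roots: the line is a secant.

2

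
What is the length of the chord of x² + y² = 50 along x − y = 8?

6√2

Substitute y = x − 8:
2x² − 16x + 14 = 0  ⟹  x² − 8x + 7 = 0
x = 7 or x = 1, giving (7, −1) and (1, −7).
|(7, −1) − (1, −7)| = √((6)² + (6)²) = 6√2.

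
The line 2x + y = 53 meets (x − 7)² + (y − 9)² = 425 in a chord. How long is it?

14√5

From the line, y = −2x + 53. Substituting:
5x² − 190x + 1560 = 0  ⟹  x² − 38x + 312 = 0
x = 26 or x = 12, giving (26, 1) and (12, 29).
Chord length = distance between (26, 1) and (12, 29) = √980 = 14√5.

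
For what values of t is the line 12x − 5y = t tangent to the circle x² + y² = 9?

Tangency holds when the distance from the centre (0, 0) to the line equals the radius 3:
|12·0 − 5·0 − t| / √169 = 3
|t| = 3·13, so t = 39 or t = −39.

t = −39 or t = 39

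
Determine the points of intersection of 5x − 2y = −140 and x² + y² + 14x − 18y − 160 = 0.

(−24, 10) and (−20, 20)

From the line, y = (140 + 5x)/2. Substituting:
29x² + 1276x + 13920 = 0  ⟹  x² + 44x + 480 = 0
x = −20 or x = −24, giving (−20, 20) and (−24, 10).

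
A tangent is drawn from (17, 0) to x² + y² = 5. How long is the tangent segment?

2√71

The centre is (0, 0) and r = √5. The square of the distance from P to the centre is 289 + 0 = 289.
By the tangent–radius right angle, tangent length = √(|PO|² − r²) = √284 = 2√71.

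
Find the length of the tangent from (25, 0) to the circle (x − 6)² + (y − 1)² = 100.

Centre (6, 1), r² = 100. |PO|² = (19)² + (−1)² = 362.
The tangent meets the radius at right angles, so tangent² = |PO|² − r² = 362 − 100 = 262.

√262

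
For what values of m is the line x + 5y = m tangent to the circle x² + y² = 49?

m = ±7√26

For a tangent, require d(centre, line) = r = 7.
|1·0 + 5·0 − m| / √26 = 7
|m| = 7√26.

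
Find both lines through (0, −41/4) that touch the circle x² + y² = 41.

5x − 4y = 41 and 5x + 4y = −41

Let a tangent through (0, −41/4) have slope m. Its distance from (0, 0) must equal √41:
[m·(0) − (41/4)]² = 41(m² + 1)
16m² − 25 = 0, so m = 5/4 or m = −5/4.
Through (0, −41/4) these give 5x − 4y = 41 and 5x + 4y = −41.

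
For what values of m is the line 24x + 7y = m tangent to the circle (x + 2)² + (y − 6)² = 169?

m = −331 or m = 319

Tangency holds when the distance from the centre (−2, 6) to the line equals the radius 13:
|24·(−2) + 7·6 − m| / √625 = 13
|m − (−6)| = 13·25, so m = 319 or m = −331.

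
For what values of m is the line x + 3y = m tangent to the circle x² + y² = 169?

The line touches the circle iff its distance from (0, 0) is 13:
|1·0 + 3·0 − m| / √10 = 13
|m| = 13√10.

m = ±13√10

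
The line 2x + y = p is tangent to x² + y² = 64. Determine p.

p = ±8√5

Tangency holds when the distance from the centre (0, 0) to the line equals the radius 8:
|2·0 + 1·0 − p| / √5 = 8
|p| = 8√5.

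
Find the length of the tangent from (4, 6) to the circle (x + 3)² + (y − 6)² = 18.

√31

With centre O = (−3, 6), |OP|² = 49 and r² = 18.
By the tangent–radius right angle, tangent length = √(|PO|² − r²) = √31.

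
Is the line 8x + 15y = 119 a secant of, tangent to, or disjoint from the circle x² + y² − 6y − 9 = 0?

disjoint

Substituting the line into the circle gives 289x² − 1184x + 1426 = 0.
Discriminant = (−1184)² − 4·289·(1426) = −246600 < 0.
No real roots: the line does not meet the circle.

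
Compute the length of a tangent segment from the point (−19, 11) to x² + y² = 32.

With centre O = (0, 0), |OP|² = 482 and r² = 32.
The tangent meets the radius at right angles, so tangent² = |PO|² − r² = 482 − 32 = 450.

15√2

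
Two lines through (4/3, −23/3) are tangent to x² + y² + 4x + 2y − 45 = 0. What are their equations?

Let a tangent through (4/3, −23/3) have slope m. Its distance from (−2, −1) must equal 5√2:
[m·(−10/3) − (20/3)]² = 50(m² + 1)
7m² − 8m + 1 = 0, so m = 1 or m = 1/7.
Through (4/3, −23/3) these give x − y = 9 and x − 7y = 55.

x − y = 9 and x − 7y = 55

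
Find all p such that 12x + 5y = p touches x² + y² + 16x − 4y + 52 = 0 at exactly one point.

Tangency holds when the distance from the centre (−8, 2) to the line equals the radius 4:
|12·(−8) + 5·2 − p| / √169 = 4
|p − (−86)| = 4·13, so p = −34 or p = −138.

p = −138 or p = −34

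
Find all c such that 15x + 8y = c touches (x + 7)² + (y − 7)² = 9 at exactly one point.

Tangency holds when the distance from the centre (−7, 7) to the line equals the radius 3:
|15·(−7) + 8·7 − c| / √289 = 3
|c − (−49)| = 3·17, so c = 2 or c = −100.

c = −100 or c = 2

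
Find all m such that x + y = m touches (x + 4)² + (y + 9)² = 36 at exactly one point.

m = −13 ± 6√2

Tangency holds when the distance from the centre (−4, −9) to the line equals the radius 6:
|1·(−4) + 1·(−9) − m| / √2 = 6
|m − (−13)| = 6√2.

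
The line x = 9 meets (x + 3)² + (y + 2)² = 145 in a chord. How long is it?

The distance from (−3, −2) to the line is 12, and r² = 145.
Chord = 2√(r² − d²) = 2·√(1) = 2.

2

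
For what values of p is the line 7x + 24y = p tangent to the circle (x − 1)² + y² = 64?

The line touches the circle iff its distance from (1, 0) is 8:
|7·1 + 24·0 − p| / √625 = 8
|p − (7)| = 8·25, so p = 207 or p = −193.

p = −193 or p = 207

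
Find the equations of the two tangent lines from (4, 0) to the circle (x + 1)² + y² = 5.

x − 2y = 4 and x + 2y = 4

Let a tangent through (4, 0) have slope m. Its distance from (−1, 0) must equal √5:
(−5m − (0))² = 5(m² + 1)
4m² − 1 = 0, so m = 1/2 or m = −1/2.
With m = 1/2: x − 2y = 4. With m = −1/2: x + 2y = 4.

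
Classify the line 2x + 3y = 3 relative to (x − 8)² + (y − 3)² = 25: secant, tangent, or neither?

neither

Substituting the line into the circle gives 13x² − 120x + 387 = 0.
Δ = 14400 − 20124 = −5724.
No real roots: the line does not meet the circle.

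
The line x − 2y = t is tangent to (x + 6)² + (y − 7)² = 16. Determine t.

t = −20 ± 4√5

The line touches the circle iff its distance from (−6, 7) is 4:
|1·(−6) − 2·7 − t| / √5 = 4
|t − (−20)| = 4√5.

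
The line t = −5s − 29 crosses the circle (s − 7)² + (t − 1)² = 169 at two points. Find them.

Express t = −5s − 29 and substitute into the circle:
26s² + 286s + 780 = 0  ⟹  s² + 11s + 30 = 0
s = −5 or s = −6, giving (−5, −4) and (−6, 1).

(−6, 1) and (−5, −4)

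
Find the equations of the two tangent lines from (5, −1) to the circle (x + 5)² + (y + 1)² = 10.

x + 3y = 2 and x − 3y = 8

A line y − (−1) = m(x − (5)) is tangent when its distance from (−5, −1) is √10:
(−10m − (0))² = 10(m² + 1)
9m² − 1 = 0, so m = −1/3 or m = 1/3.
With m = −1/3: x + 3y = 2. With m = 1/3: x − 3y = 8.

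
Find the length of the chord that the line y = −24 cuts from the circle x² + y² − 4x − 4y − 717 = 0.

14

Express y = −24 and substitute into the circle:
x² − 4x − 45 = 0
x = 9 or x = −5, giving (9, −24) and (−5, −24).
|(9, −24) − (−5, −24)| = √((14)² + (0)²) = 14.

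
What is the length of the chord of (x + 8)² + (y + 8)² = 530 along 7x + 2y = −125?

6√53

Substitute y = (−125 − 7x)/2:
53x² + 1590x + 10017 = 0  ⟹  x² + 30x + 189 = 0
x = −9 or x = −21, giving (−9, −31) and (−21, 11).
|(−9, −31) − (−21, 11)| = √((12)² + (−42)²) = 6√53.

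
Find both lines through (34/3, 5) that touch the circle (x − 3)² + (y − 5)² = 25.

3x + 4y = 54 and 3x − 4y = 14

Let a tangent through (34/3, 5) have slope m. Its distance from (3, 5) must equal 5:
(−25/3m − (0))² = 25(m² + 1)
16m² − 9 = 0, so m = −3/4 or m = 3/4.
Through (34/3, 5) these give 3x + 4y = 54 and 3x − 4y = 14.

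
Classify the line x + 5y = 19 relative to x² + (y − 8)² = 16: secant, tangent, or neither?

Centre (0, 8), r² = 16. Distance² from centre to line = (21)²/26 = 441/26.
Since d² > r², the line lies outside the circle.

neither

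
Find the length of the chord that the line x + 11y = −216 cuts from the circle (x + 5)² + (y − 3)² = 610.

The distance from (−5, 3) to the line is 244/√122, and r² = 610.
Chord = 2√(r² − d²) = 2·√(122) = 2√122.

2√122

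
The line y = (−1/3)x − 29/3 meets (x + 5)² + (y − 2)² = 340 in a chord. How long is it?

10√10

Centre (−5, 2), r² = 340. Perpendicular distance d from centre to line = |30| / √10 = 30/√10.
Half the chord is √(r² − d²) = √(250), so the full chord is 10√10.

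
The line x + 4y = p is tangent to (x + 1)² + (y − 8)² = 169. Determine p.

For a tangent, require d(centre, line) = r = 13.
|1·(−1) + 4·8 − p| / √17 = 13
|p − (31)| = 13√17.

p = 31 ± 13√17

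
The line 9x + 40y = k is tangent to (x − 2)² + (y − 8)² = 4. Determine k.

Tangency holds when the distance from the centre (2, 8) to the line equals the radius 2:
|9·2 + 40·8 − k| / √1681 = 2
|k − (338)| = 2·41, so k = 420 or k = 256.

k = 256 or k = 420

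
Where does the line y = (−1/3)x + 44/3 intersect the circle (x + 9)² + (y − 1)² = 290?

(−10, 18) and (2, 14)

From the line, y = (44 − x)/3. Substituting:
10x² + 80x − 200 = 0  ⟹  x² + 8x − 20 = 0
x = 2 or x = −10, giving (2, 14) and (−10, 18).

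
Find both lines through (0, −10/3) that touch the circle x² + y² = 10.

Let a tangent through (0, −10/3) have slope m. Its distance from (0, 0) must equal √10:
(0m − (10/3))² = 10(m² + 1)
9m² − 1 = 0, so m = 1/3 or m = −1/3.
With m = 1/3: x − 3y = 10. With m = −1/3: x + 3y = −10.

x − 3y = 10 and x + 3y = −10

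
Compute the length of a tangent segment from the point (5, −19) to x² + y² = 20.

√366

The centre is (0, 0) and r = 2√5. The square of the distance from P to the centre is 25 + 361 = 386.
By the tangent–radius right angle, tangent length = √(|PO|² − r²) = √366.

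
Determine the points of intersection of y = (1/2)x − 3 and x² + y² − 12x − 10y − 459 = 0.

Substitute y = (−6 + x)/2:
5x² − 80x − 1680 = 0  ⟹  x² − 16x − 336 = 0
x = 28 or x = −12, giving (28, 11) and (−12, −9).

(−12, −9) and (28, 11)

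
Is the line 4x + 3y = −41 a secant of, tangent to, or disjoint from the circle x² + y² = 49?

Substituting the line into the circle gives 25x² + 328x + 1240 = 0.
Δ = 107584 − 124000 = −16416.
No real roots: the line does not meet the circle.

disjoint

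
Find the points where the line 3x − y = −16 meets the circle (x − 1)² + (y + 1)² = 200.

Substitute y = 3x + 16:
10x² + 100x + 90 = 0  ⟹  x² + 10x + 9 = 0
x = −1 or x = −9, giving (−1, 13) and (−9, −11).

(−9, −11) and (−1, 13)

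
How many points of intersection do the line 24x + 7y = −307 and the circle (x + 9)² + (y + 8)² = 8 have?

2

Substituting the line into the circle gives 625x² + 12930x + 66578 = 0.
Discriminant = (12930)² − 4·625·(66578) = 739900 > 0.
Two real roots: the line is a secant.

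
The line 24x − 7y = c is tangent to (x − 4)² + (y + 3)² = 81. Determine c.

The line touches the circle iff its distance from (4, −3) is 9:
|24·4 − 7·(−3) − c| / √625 = 9
|c − (117)| = 9·25, so c = 342 or c = −108.

c = −108 or c = 342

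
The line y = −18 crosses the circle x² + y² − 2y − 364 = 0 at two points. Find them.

(−2, −18) and (2, −18)

From the line, y = −18. Substituting:
x² − 4 = 0
x = 2 or x = −2, giving (2, −18) and (−2, −18).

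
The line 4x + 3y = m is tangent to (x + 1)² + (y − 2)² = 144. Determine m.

The line touches the circle iff its distance from (−1, 2) is 12:
|4·(−1) + 3·2 − m| / √25 = 12
|m − (2)| = 12·5, so m = 62 or m = −58.

m = −58 or m = 62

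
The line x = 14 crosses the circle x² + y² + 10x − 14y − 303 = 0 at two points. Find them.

The line gives x = 14. Substituting into the circle:
y² − 14y + 33 = 0
y = 11 or y = 3, giving (14, 11) and (14, 3).

(14, 3) and (14, 11)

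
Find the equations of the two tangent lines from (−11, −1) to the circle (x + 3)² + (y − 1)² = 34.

Let a tangent through (−11, −1) have slope m. Its distance from (−3, 1) must equal √34:
[m·(8) − (2)]² = 34(m² + 1)
15m² − 16m − 15 = 0, so m = 5/3 or m = −3/5.
With m = 5/3: 5x − 3y = −52. With m = −3/5: 3x + 5y = −38.

5x − 3y = −52 and 3x + 5y = −38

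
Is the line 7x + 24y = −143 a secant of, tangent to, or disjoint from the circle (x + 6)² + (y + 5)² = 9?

secant

Centre (−6, −5), r² = 9. Distance² from centre to line = (−19)²/625 = 361/625.
Since d² < r², the line cuts the circle twice.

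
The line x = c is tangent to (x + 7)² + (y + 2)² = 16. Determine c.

c = −11 or c = −3

The line touches the circle iff its distance from (−7, −2) is 4:
|1·(−7) + 0·(−2) − c| / √1 = 4
|c − (−7)| = 4, so c = −3 or c = −11.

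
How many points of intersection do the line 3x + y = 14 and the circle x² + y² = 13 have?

0

Centre (0, 0), r² = 13. Distance² from centre to line = (−14)²/10 = 98/5.
Since d² > r², the line lies outside the circle.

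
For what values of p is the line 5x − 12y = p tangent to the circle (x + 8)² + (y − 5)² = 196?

For a tangent, require d(centre, line) = r = 14.
|5·(−8) − 12·5 − p| / √169 = 14
|p − (−100)| = 14·13, so p = 82 or p = −282.

p = −282 or p = 82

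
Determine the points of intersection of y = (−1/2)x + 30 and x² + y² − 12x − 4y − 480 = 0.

From the line, y = (60 − x)/2. Substituting:
5x² − 160x + 1200 = 0  ⟹  x² − 32x + 240 = 0
x = 20 or x = 12, giving (20, 20) and (12, 24).

(12, 24) and (20, 20)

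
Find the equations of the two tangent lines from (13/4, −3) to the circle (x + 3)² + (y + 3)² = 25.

4x + 3y = 4 and 4x − 3y = 22

Write the tangent as mx − y + (−3 − m·(13/4)) = 0 and set its distance from the centre to 5:
(−25/4m − (0))² = 25(m² + 1)
9m² − 16 = 0, so m = −4/3 or m = 4/3.
Through (13/4, −3) these give 4x + 3y = 4 and 4x − 3y = 22.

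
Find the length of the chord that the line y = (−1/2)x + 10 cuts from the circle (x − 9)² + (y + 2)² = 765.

24√5

Substitute y = (20 − x)/2:
5x² − 120x − 2160 = 0  ⟹  x² − 24x − 432 = 0
x = 36 or x = −12, giving (36, −8) and (−12, 16).
Chord length = distance between (36, −8) and (−12, 16) = √2880 = 24√5.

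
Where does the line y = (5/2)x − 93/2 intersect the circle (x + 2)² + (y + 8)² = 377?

(9, −24) and (17, −4)

From the line, y = (−93 + 5x)/2. Substituting:
29x² − 754x + 4437 = 0  ⟹  x² − 26x + 153 = 0
x = 17 or x = 9, giving (17, −4) and (9, −24).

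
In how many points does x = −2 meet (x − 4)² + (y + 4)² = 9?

0

Substituting the line into the circle gives y² + 8y + 43 = 0.
Δ = 64 − 172 = −108.
No real roots: the line does not meet the circle.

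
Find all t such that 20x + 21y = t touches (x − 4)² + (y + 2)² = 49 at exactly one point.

For a tangent, require d(centre, line) = r = 7.
|20·4 + 21·(−2) − t| / √841 = 7
|t − (38)| = 7·29, so t = 241 or t = −165.

t = −165 or t = 241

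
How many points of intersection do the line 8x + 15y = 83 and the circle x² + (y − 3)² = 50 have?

2

Centre (0, 3), r² = 50. Distance² from centre to line = (−38)²/289 = 1444/289.
Since d² < r², the line cuts the circle twice.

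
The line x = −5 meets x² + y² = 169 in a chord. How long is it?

The line gives x = −5. Substituting into the circle:
y² − 144 = 0
y = 12 or y = −12, giving (−5, 12) and (−5, −12).
|(−5, 12) − (−5, −12)| = √((0)² + (24)²) = 24.

24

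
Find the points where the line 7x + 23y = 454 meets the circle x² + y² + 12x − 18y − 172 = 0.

Substitute y = (454 − 7x)/23:
578x² + 2890x − 72828 = 0  ⟹  x² + 5x − 126 = 0
x = 9 or x = −14, giving (9, 17) and (−14, 24).

(−14, 24) and (9, 17)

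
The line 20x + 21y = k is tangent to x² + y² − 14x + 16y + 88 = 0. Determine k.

k = −173 or k = 117

The line touches the circle iff its distance from (7, −8) is 5:
|20·7 + 21·(−8) − k| / √841 = 5
|k − (−28)| = 5·29, so k = 117 or k = −173.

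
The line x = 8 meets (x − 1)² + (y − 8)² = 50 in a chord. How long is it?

Centre (1, 8), r² = 50. Perpendicular distance d from centre to line = |−7| / √1 = 7.
Chord = 2√(r² − d²) = 2·√(1) = 2.

2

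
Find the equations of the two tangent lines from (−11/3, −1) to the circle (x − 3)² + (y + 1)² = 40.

Let a tangent through (−11/3, −1) have slope m. Its distance from (3, −1) must equal 2√10:
(20/3m − (0))² = 40(m² + 1)
m² − 9 = 0, so m = −3 or m = 3.
With m = −3: 3x + y = −12. With m = 3: 3x − y = −10.

3x + y = −12 and 3x − y = −10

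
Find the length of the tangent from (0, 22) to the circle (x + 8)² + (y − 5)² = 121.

The centre is (−8, 5) and r = 11. The square of the distance from P to the centre is 64 + 289 = 353.
The tangent meets the radius at right angles, so tangent² = |PO|² − r² = 353 − 121 = 232.

2√58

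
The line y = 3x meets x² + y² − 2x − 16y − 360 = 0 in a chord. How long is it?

13√10

Substitute y = 3x:
10x² − 50x − 360 = 0  ⟹  x² − 5x − 36 = 0
x = 9 or x = −4, giving (9, 27) and (−4, −12).
|(9, 27) − (−4, −12)| = √((13)² + (39)²) = 13√10.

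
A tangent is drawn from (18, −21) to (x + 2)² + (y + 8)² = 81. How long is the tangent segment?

Centre (−2, −8), r² = 81. |PO|² = (20)² + (−13)² = 569.
By the tangent–radius right angle, tangent length = √(|PO|² − r²) = √488 = 2√122.

2√122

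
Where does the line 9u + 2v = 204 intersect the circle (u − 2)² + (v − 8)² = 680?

Express v = (204 − 9u)/2 and substitute into the circle:
85u² − 3400u + 32640 = 0  ⟹  u² − 40u + 384 = 0
u = 24 or u = 16, giving (24, −6) and (16, 30).

(16, 30) and (24, −6)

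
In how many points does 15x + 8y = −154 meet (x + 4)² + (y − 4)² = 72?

2

Substituting the line into the circle gives 289x² + 6092x + 31012 = 0.
Δ = 37112464 − 35849872 = 1262592.
Two real roots: the line is a secant.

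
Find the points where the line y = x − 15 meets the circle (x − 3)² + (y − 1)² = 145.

Substitute y = x − 15:
2x² − 38x + 120 = 0  ⟹  x² − 19x + 60 = 0
x = 15 or x = 4, giving (15, 0) and (4, −11).

(4, −11) and (15, 0)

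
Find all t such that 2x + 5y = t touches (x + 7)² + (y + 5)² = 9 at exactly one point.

For a tangent, require d(centre, line) = r = 3.
|2·(−7) + 5·(−5) − t| / √29 = 3
|t − (−39)| = 3√29.

t = −39 ± 3√29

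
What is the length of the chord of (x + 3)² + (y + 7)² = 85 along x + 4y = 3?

2√17

Express y = (3 − x)/4 and substitute into the circle:
17x² + 34x − 255 = 0  ⟹  x² + 2x − 15 = 0
x = 3 or x = −5, giving (3, 0) and (−5, 2).
Chord length = distance between (3, 0) and (−5, 2) = √68 = 2√17.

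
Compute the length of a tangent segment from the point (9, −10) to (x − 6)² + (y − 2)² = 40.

With centre O = (6, 2), |OP|² = 153 and r² = 40.
By the tangent–radius right angle, tangent length = √(|PO|² − r²) = √113.

√113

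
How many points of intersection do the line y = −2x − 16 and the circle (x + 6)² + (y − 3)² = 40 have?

d² = (2·(−6) + 1·3 − (−16))²/5 = 49/5; r² = 40.
Since d² < r², the line cuts the circle twice.

2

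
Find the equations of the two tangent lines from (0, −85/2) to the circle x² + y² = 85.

9x − 2y = 85 and 9x + 2y = −85

Write the tangent as mx − y + (−85/2 − m·(0)) = 0 and set its distance from the centre to √85:
[m·(0) − (85/2)]² = 85(m² + 1)
4m² − 81 = 0, so m = 9/2 or m = −9/2.
With m = 9/2: 9x − 2y = 85. With m = −9/2: 9x + 2y = −85.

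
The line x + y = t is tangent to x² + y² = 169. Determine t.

For a tangent, require d(centre, line) = r = 13.
|1·0 + 1·0 − t| / √2 = 13
|t| = 13√2.

t = ±13√2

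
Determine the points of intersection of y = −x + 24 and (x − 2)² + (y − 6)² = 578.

Substitute y = −x + 24:
2x² − 40x − 250 = 0  ⟹  x² − 20x − 125 = 0
x = 25 or x = −5, giving (25, −1) and (−5, 29).

(−5, 29) and (25, −1)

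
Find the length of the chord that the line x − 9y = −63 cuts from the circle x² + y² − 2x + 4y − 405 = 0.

4√82

Centre (1, −2), r² = 410. Perpendicular distance d from centre to line = |82| / √82 = 82/√82.
Half the chord is √(r² − d²) = √(328), so the full chord is 4√82.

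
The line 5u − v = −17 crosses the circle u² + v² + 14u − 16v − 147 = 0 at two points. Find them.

Express v = 5u + 17 and substitute into the circle:
26u² + 104u − 130 = 0  ⟹  u² + 4u − 5 = 0
u = 1 or u = −5, giving (1, 22) and (−5, −8).

(−5, −8) and (1, 22)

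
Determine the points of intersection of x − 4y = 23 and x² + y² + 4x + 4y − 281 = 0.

(−17, −10) and (15, −2)

Express y = (−23 + x)/4 and substitute into the circle:
17x² + 34x − 4335 = 0  ⟹  x² + 2x − 255 = 0
x = 15 or x = −17, giving (15, −2) and (−17, −10).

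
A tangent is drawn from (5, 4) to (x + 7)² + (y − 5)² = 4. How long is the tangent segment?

√141

The centre is (−7, 5) and r = 2. The square of the distance from P to the centre is 144 + 1 = 145.
Power of the point: PT² = |PO|² − r² = 141, so PT = √141.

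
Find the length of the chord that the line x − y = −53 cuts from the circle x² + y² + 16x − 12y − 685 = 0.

7√2

Express y = x + 53 and substitute into the circle:
2x² + 110x + 1488 = 0  ⟹  x² + 55x + 744 = 0
x = −24 or x = −31, giving (−24, 29) and (−31, 22).
Chord length = distance between (−24, 29) and (−31, 22) = √98 = 7√2.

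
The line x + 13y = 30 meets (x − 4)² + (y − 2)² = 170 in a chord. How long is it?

2√170

Centre (4, 2), r² = 170. Perpendicular distance d from centre to line = |0| / √170 = 0/√170.
Chord = 2√(r² − d²) = 2·√(170) = 2√170.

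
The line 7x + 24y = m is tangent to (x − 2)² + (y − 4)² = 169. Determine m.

Tangency holds when the distance from the centre (2, 4) to the line equals the radius 13:
|7·2 + 24·4 − m| / √625 = 13
|m − (110)| = 13·25, so m = 435 or m = −215.

m = −215 or m = 435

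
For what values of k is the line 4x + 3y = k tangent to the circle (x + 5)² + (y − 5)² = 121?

k = −60 or k = 50

Tangency holds when the distance from the centre (−5, 5) to the line equals the radius 11:
|4·(−5) + 3·5 − k| / √25 = 11
|k − (−5)| = 11·5, so k = 50 or k = −60.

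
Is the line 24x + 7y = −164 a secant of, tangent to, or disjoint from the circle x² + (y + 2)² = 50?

d² = (24·0 + 7·(−2) − (−164))²/625 = 36; r² = 50.
Since d² < r², the line cuts the circle twice.

secant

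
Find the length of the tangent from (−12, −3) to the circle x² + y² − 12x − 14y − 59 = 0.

2√70

With centre O = (6, 7), |OP|² = 424 and r² = 144.
By the tangent–radius right angle, tangent length = √(|PO|² − r²) = √280 = 2√70.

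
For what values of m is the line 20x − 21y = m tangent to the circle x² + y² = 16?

Tangency holds when the distance from the centre (0, 0) to the line equals the radius 4:
|20·0 − 21·0 − m| / √841 = 4
|m| = 4·29, so m = 116 or m = −116.

m = −116 or m = 116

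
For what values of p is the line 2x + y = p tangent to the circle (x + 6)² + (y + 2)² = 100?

p = −14 ± 10√5

The line touches the circle iff its distance from (−6, −2) is 10:
|2·(−6) + 1·(−2) − p| / √5 = 10
|p − (−14)| = 10√5.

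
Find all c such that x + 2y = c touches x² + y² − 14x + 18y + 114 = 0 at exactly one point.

c = −11 ± 4√5

Tangency holds when the distance from the centre (7, −9) to the line equals the radius 4:
|1·7 + 2·(−9) − c| / √5 = 4
|c − (−11)| = 4√5.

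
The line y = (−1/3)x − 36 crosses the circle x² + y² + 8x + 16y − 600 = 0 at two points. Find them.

Express y = (−108 − x)/3 and substitute into the circle:
10x² + 240x + 1080 = 0  ⟹  x² + 24x + 108 = 0
x = −6 or x = −18, giving (−6, −34) and (−18, −30).

(−18, −30) and (−6, −34)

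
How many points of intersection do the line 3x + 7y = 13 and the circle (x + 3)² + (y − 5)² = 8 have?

2

Centre (−3, 5), r² = 8. Distance² from centre to line = (13)²/58 = 169/58.
Since d² < r², the line cuts the circle twice.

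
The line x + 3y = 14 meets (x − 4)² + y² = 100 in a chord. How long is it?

6√10

Centre (4, 0), r² = 100. Perpendicular distance d from centre to line = |−10| / √10 = 10/√10.
Half the chord is √(r² − d²) = √(90), so the full chord is 6√10.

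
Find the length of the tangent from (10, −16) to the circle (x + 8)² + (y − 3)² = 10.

Centre (−8, 3), r² = 10. |PO|² = (18)² + (−19)² = 685.
The tangent meets the radius at right angles, so tangent² = |PO|² − r² = 685 − 10 = 675.

15√3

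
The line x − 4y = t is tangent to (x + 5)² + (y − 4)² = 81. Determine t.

t = −21 ± 9√17

Tangency holds when the distance from the centre (−5, 4) to the line equals the radius 9:
|1·(−5) − 4·4 − t| / √17 = 9
|t − (−21)| = 9√17.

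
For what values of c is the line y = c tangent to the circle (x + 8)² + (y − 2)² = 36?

The line touches the circle iff its distance from (−8, 2) is 6:
|0·(−8) + 1·2 − c| / √1 = 6
|c − (2)| = 6, so c = 8 or c = −4.

c = −4 or c = 8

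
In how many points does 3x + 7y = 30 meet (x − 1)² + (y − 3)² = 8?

Substituting the line into the circle gives 58x² − 152x − 262 = 0.
Δ = 23104 − (−60784) = 83888.
Two real roots: the line is a secant.

2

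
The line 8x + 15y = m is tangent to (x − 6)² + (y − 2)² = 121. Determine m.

The line touches the circle iff its distance from (6, 2) is 11:
|8·6 + 15·2 − m| / √289 = 11
|m − (78)| = 11·17, so m = 265 or m = −109.

m = −109 or m = 265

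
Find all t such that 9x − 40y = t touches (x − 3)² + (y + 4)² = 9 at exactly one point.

The line touches the circle iff its distance from (3, −4) is 3:
|9·3 − 40·(−4) − t| / √1681 = 3
|t − (187)| = 3·41, so t = 310 or t = 64.

t = 64 or t = 310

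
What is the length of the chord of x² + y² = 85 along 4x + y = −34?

The distance from (0, 0) to the line is 34/√17, and r² = 85.
Chord = 2√(r² − d²) = 2·√(17) = 2√17.

2√17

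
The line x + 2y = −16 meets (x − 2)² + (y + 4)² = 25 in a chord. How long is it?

2√5

Centre (2, −4), r² = 25. Perpendicular distance d from centre to line = |10| / √5 = 10/√5.
Chord = 2√(r² − d²) = 2·√(5) = 2√5.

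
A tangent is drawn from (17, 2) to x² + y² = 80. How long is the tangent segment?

√213

The centre is (0, 0) and r = 4√5. The square of the distance from P to the centre is 289 + 4 = 293.
By the tangent–radius right angle, tangent length = √(|PO|² − r²) = √213.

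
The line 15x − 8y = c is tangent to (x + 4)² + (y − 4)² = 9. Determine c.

For a tangent, require d(centre, line) = r = 3.
|15·(−4) − 8·4 − c| / √289 = 3
|c − (−92)| = 3·17, so c = −41 or c = −143.

c = −143 or c = −41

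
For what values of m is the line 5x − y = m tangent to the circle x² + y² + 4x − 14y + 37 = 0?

For a tangent, require d(centre, line) = r = 4.
|5·(−2) − 1·7 − m| / √26 = 4
|m − (−17)| = 4√26.

m = −17 ± 4√26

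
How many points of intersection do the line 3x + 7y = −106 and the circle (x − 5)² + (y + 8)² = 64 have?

Substituting the line into the circle gives 58x² − 190x + 589 = 0.
Δ = 36100 − 136648 = −100548.
No real roots: the line does not meet the circle.

0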